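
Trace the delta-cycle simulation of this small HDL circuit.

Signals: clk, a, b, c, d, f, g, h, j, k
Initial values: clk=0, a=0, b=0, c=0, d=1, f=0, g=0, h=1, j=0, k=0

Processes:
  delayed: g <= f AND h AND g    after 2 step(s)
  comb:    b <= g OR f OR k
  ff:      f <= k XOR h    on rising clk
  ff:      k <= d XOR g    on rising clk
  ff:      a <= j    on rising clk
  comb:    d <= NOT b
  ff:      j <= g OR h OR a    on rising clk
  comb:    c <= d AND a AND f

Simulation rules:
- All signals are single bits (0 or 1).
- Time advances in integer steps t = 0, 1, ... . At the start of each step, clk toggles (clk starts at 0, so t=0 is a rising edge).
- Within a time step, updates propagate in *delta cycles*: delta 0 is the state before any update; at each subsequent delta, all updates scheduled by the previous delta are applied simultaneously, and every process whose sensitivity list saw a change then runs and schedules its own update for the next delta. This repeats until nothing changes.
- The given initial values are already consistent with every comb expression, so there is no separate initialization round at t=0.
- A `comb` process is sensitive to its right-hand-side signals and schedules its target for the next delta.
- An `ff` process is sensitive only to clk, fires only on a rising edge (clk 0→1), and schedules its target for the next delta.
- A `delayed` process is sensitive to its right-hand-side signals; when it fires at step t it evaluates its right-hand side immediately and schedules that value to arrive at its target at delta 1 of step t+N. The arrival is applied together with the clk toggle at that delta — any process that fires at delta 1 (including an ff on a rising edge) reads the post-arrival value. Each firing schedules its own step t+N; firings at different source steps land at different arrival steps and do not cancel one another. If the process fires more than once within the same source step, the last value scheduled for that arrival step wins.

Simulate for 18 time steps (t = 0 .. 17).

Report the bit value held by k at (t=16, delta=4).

1

[bits: c,g,h,j,clk,a,d,k,b,f]
t=0: Δ0=0010001000 Δ1=0010101000 Δ2=0011101101 Δ3=0011101111 Δ4=0011100111 | 4Δ
t=1: Δ0=0011100111 Δ1=0011000111 | 1Δ
t=2: Δ0=0011000111 Δ1=0011100111 Δ2=0011110010 Δ3=0011110000 Δ4=0011111000 | 4Δ
t=3: Δ0=0011111000 Δ1=0011011000 | 1Δ
t=4: Δ0=0011011000 Δ1=0011111000 Δ2=0011111101 Δ3=1011111111 Δ4=1011110111 Δ5=0011110111 | 5Δ
t=5: Δ0=0011110111 Δ1=0011010111 | 1Δ
t=6: Δ0=0011010111 Δ1=0011110111 Δ2=0011110010 Δ3=0011110000 Δ4=0011111000 | 4Δ
t=7: Δ0=0011111000 Δ1=0011011000 | 1Δ
t=8: Δ0=0011011000 Δ1=0011111000 Δ2=0011111101 Δ3=1011111111 Δ4=1011110111 Δ5=0011110111 | 5Δ
t=9: Δ0=0011110111 Δ1=0011010111 | 1Δ
t=10: Δ0=0011010111 Δ1=0011110111 Δ2=0011110010 Δ3=0011110000 Δ4=0011111000 | 4Δ
t=11: Δ0=0011111000 Δ1=0011011000 | 1Δ
t=12: Δ0=0011011000 Δ1=0011111000 Δ2=0011111101 Δ3=1011111111 Δ4=1011110111 Δ5=0011110111 | 5Δ
t=13: Δ0=0011110111 Δ1=0011010111 | 1Δ
t=14: Δ0=0011010111 Δ1=0011110111 Δ2=0011110010 Δ3=0011110000 Δ4=0011111000 | 4Δ
t=15: Δ0=0011111000 Δ1=0011011000 | 1Δ
t=16: Δ0=0011011000 Δ1=0011111000 Δ2=0011111101 Δ3=1011111111 Δ4=1011110111 Δ5=0011110111 | 5Δ
t=17: Δ0=0011110111 Δ1=0011010111 | 1Δ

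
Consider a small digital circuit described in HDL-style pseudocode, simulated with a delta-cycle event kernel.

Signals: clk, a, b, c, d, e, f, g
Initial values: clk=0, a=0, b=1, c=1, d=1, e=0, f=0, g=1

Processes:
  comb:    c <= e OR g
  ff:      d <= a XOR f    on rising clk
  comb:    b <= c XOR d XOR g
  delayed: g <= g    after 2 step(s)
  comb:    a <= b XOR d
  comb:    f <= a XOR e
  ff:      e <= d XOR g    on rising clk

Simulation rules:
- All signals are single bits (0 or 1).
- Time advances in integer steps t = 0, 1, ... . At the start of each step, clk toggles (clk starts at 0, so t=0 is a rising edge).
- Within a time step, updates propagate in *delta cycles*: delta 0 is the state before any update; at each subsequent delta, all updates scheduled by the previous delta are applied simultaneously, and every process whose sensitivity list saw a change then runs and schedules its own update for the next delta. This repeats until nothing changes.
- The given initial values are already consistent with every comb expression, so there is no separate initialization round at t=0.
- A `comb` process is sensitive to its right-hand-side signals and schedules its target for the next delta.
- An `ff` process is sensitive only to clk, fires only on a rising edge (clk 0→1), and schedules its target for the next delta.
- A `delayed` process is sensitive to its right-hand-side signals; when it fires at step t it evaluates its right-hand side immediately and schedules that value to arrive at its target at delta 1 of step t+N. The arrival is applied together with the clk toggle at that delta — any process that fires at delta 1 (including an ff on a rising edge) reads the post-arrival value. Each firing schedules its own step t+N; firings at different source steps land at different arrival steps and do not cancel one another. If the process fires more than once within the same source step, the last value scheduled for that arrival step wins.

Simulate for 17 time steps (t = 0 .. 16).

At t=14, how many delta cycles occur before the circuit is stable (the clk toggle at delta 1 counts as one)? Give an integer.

t0.Δ0 c=1 e=0 g=1 b=1 f=0 d=1 clk=0 a=0
t0.Δ1 c=1 e=0 g=1 b=1 f=0 d=1 clk=1 a=0
t0.Δ2 c=1 e=0 g=1 b=1 f=0 d=0 clk=1 a=0
t0.Δ3 c=1 e=0 g=1 b=0 f=0 d=0 clk=1 a=1
t0.Δ4 c=1 e=0 g=1 b=0 f=1 d=0 clk=1 a=0
t0.Δ5 c=1 e=0 g=1 b=0 f=0 d=0 clk=1 a=0
t1.Δ0 c=1 e=0 g=1 b=0 f=0 d=0 clk=1 a=0
t1.Δ1 c=1 e=0 g=1 b=0 f=0 d=0 clk=0 a=0
t2.Δ0 c=1 e=0 g=1 b=0 f=0 d=0 clk=0 a=0
t2.Δ1 c=1 e=0 g=1 b=0 f=0 d=0 clk=1 a=0
t2.Δ2 c=1 e=1 g=1 b=0 f=0 d=0 clk=1 a=0
t2.Δ3 c=1 e=1 g=1 b=0 f=1 d=0 clk=1 a=0
t3.Δ0 c=1 e=1 g=1 b=0 f=1 d=0 clk=1 a=0
t3.Δ1 c=1 e=1 g=1 b=0 f=1 d=0 clk=0 a=0
t4.Δ0 c=1 e=1 g=1 b=0 f=1 d=0 clk=0 a=0
t4.Δ1 c=1 e=1 g=1 b=0 f=1 d=0 clk=1 a=0
t4.Δ2 c=1 e=1 g=1 b=0 f=1 d=1 clk=1 a=0
t4.Δ3 c=1 e=1 g=1 b=1 f=1 d=1 clk=1 a=1
t4.Δ4 c=1 e=1 g=1 b=1 f=0 d=1 clk=1 a=0
t4.Δ5 c=1 e=1 g=1 b=1 f=1 d=1 clk=1 a=0
t5.Δ0 c=1 e=1 g=1 b=1 f=1 d=1 clk=1 a=0
t5.Δ1 c=1 e=1 g=1 b=1 f=1 d=1 clk=0 a=0
t6.Δ0 c=1 e=1 g=1 b=1 f=1 d=1 clk=0 a=0
t6.Δ1 c=1 e=1 g=1 b=1 f=1 d=1 clk=1 a=0
t6.Δ2 c=1 e=0 g=1 b=1 f=1 d=1 clk=1 a=0
t6.Δ3 c=1 e=0 g=1 b=1 f=0 d=1 clk=1 a=0
t7.Δ0 c=1 e=0 g=1 b=1 f=0 d=1 clk=1 a=0
t7.Δ1 c=1 e=0 g=1 b=1 f=0 d=1 clk=0 a=0
t8.Δ0 c=1 e=0 g=1 b=1 f=0 d=1 clk=0 a=0
t8.Δ1 c=1 e=0 g=1 b=1 f=0 d=1 clk=1 a=0
t8.Δ2 c=1 e=0 g=1 b=1 f=0 d=0 clk=1 a=0
t8.Δ3 c=1 e=0 g=1 b=0 f=0 d=0 clk=1 a=1
t8.Δ4 c=1 e=0 g=1 b=0 f=1 d=0 clk=1 a=0
t8.Δ5 c=1 e=0 g=1 b=0 f=0 d=0 clk=1 a=0
t9.Δ0 c=1 e=0 g=1 b=0 f=0 d=0 clk=1 a=0
t9.Δ1 c=1 e=0 g=1 b=0 f=0 d=0 clk=0 a=0
t10.Δ0 c=1 e=0 g=1 b=0 f=0 d=0 clk=0 a=0
t10.Δ1 c=1 e=0 g=1 b=0 f=0 d=0 clk=1 a=0
t10.Δ2 c=1 e=1 g=1 b=0 f=0 d=0 clk=1 a=0
t10.Δ3 c=1 e=1 g=1 b=0 f=1 d=0 clk=1 a=0
t11.Δ0 c=1 e=1 g=1 b=0 f=1 d=0 clk=1 a=0
t11.Δ1 c=1 e=1 g=1 b=0 f=1 d=0 clk=0 a=0
t12.Δ0 c=1 e=1 g=1 b=0 f=1 d=0 clk=0 a=0
t12.Δ1 c=1 e=1 g=1 b=0 f=1 d=0 clk=1 a=0
t12.Δ2 c=1 e=1 g=1 b=0 f=1 d=1 clk=1 a=0
t12.Δ3 c=1 e=1 g=1 b=1 f=1 d=1 clk=1 a=1
t12.Δ4 c=1 e=1 g=1 b=1 f=0 d=1 clk=1 a=0
t12.Δ5 c=1 e=1 g=1 b=1 f=1 d=1 clk=1 a=0
t13.Δ0 c=1 e=1 g=1 b=1 f=1 d=1 clk=1 a=0
t13.Δ1 c=1 e=1 g=1 b=1 f=1 d=1 clk=0 a=0
t14.Δ0 c=1 e=1 g=1 b=1 f=1 d=1 clk=0 a=0
t14.Δ1 c=1 e=1 g=1 b=1 f=1 d=1 clk=1 a=0
t14.Δ2 c=1 e=0 g=1 b=1 f=1 d=1 clk=1 a=0
t14.Δ3 c=1 e=0 g=1 b=1 f=0 d=1 clk=1 a=0
t15.Δ0 c=1 e=0 g=1 b=1 f=0 d=1 clk=1 a=0
t15.Δ1 c=1 e=0 g=1 b=1 f=0 d=1 clk=0 a=0
t16.Δ0 c=1 e=0 g=1 b=1 f=0 d=1 clk=0 a=0
t16.Δ1 c=1 e=0 g=1 b=1 f=0 d=1 clk=1 a=0
t16.Δ2 c=1 e=0 g=1 b=1 f=0 d=0 clk=1 a=0
t16.Δ3 c=1 e=0 g=1 b=0 f=0 d=0 clk=1 a=1
t16.Δ4 c=1 e=0 g=1 b=0 f=1 d=0 clk=1 a=0
t16.Δ5 c=1 e=0 g=1 b=0 f=0 d=0 clk=1 a=0

3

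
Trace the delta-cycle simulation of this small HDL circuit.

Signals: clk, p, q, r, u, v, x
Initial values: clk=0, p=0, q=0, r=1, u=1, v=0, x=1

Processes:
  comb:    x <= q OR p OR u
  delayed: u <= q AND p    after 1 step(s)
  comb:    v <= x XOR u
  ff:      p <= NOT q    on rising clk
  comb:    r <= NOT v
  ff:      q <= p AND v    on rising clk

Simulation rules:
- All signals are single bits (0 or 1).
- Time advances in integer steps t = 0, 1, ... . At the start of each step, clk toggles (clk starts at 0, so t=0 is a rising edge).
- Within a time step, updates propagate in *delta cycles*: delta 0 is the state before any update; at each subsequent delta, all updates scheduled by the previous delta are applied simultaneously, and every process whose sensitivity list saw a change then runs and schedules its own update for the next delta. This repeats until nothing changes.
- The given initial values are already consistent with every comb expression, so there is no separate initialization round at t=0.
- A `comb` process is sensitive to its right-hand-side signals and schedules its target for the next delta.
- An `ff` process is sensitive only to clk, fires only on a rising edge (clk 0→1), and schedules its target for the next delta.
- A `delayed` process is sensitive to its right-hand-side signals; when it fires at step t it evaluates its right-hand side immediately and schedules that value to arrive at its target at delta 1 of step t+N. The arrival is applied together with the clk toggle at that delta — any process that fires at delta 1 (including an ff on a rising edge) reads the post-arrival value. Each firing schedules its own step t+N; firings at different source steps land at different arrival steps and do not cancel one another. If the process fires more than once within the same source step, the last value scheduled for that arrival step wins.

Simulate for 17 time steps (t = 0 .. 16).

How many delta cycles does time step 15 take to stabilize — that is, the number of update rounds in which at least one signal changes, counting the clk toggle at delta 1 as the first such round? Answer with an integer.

3

t=0 Δ0: v=0 clk=0 x=1 u=1 p=0 q=0 r=1
  Δ1: clk:0→1
  Δ2: p:0→1
  (2Δ to stable)
t=1 Δ0: v=0 clk=1 x=1 u=1 p=1 q=0 r=1
  Δ1: clk:1→0, u:1→0
  Δ2: v:0→1
  Δ3: r:1→0
  (3Δ to stable)
t=2 Δ0: v=1 clk=0 x=1 u=0 p=1 q=0 r=0
  Δ1: clk:0→1
  Δ2: q:0→1
  (2Δ to stable)
t=3 Δ0: v=1 clk=1 x=1 u=0 p=1 q=1 r=0
  Δ1: clk:1→0, u:0→1
  Δ2: v:1→0
  Δ3: r:0→1
  (3Δ to stable)
t=4 Δ0: v=0 clk=0 x=1 u=1 p=1 q=1 r=1
  Δ1: clk:0→1
  Δ2: p:1→0, q:1→0
  (2Δ to stable)
t=5 Δ0: v=0 clk=1 x=1 u=1 p=0 q=0 r=1
  Δ1: clk:1→0, u:1→0
  Δ2: v:0→1, x:1→0
  Δ3: v:1→0, r:1→0
  Δ4: r:0→1
  (4Δ to stable)
t=6 Δ0: v=0 clk=0 x=0 u=0 p=0 q=0 r=1
  Δ1: clk:0→1
  Δ2: p:0→1
  Δ3: x:0→1
  Δ4: v:0→1
  Δ5: r:1→0
  (5Δ to stable)
t=7 Δ0: v=1 clk=1 x=1 u=0 p=1 q=0 r=0
  Δ1: clk:1→0
  (1Δ to stable)
t=8 Δ0: v=1 clk=0 x=1 u=0 p=1 q=0 r=0
  Δ1: clk:0→1
  Δ2: q:0→1
  (2Δ to stable)
t=9 Δ0: v=1 clk=1 x=1 u=0 p=1 q=1 r=0
  Δ1: clk:1→0, u:0→1
  Δ2: v:1→0
  Δ3: r:0→1
  (3Δ to stable)
t=10 Δ0: v=0 clk=0 x=1 u=1 p=1 q=1 r=1
  Δ1: clk:0→1
  Δ2: p:1→0, q:1→0
  (2Δ to stable)
t=11 Δ0: v=0 clk=1 x=1 u=1 p=0 q=0 r=1
  Δ1: clk:1→0, u:1→0
  Δ2: v:0→1, x:1→0
  Δ3: v:1→0, r:1→0
  Δ4: r:0→1
  (4Δ to stable)
t=12 Δ0: v=0 clk=0 x=0 u=0 p=0 q=0 r=1
  Δ1: clk:0→1
  Δ2: p:0→1
  Δ3: x:0→1
  Δ4: v:0→1
  Δ5: r:1→0
  (5Δ to stable)
t=13 Δ0: v=1 clk=1 x=1 u=0 p=1 q=0 r=0
  Δ1: clk:1→0
  (1Δ to stable)
t=14 Δ0: v=1 clk=0 x=1 u=0 p=1 q=0 r=0
  Δ1: clk:0→1
  Δ2: q:0→1
  (2Δ to stable)
t=15 Δ0: v=1 clk=1 x=1 u=0 p=1 q=1 r=0
  Δ1: clk:1→0, u:0→1
  Δ2: v:1→0
  Δ3: r:0→1
  (3Δ to stable)
t=16 Δ0: v=0 clk=0 x=1 u=1 p=1 q=1 r=1
  Δ1: clk:0→1
  Δ2: p:1→0, q:1→0
  (2Δ to stable)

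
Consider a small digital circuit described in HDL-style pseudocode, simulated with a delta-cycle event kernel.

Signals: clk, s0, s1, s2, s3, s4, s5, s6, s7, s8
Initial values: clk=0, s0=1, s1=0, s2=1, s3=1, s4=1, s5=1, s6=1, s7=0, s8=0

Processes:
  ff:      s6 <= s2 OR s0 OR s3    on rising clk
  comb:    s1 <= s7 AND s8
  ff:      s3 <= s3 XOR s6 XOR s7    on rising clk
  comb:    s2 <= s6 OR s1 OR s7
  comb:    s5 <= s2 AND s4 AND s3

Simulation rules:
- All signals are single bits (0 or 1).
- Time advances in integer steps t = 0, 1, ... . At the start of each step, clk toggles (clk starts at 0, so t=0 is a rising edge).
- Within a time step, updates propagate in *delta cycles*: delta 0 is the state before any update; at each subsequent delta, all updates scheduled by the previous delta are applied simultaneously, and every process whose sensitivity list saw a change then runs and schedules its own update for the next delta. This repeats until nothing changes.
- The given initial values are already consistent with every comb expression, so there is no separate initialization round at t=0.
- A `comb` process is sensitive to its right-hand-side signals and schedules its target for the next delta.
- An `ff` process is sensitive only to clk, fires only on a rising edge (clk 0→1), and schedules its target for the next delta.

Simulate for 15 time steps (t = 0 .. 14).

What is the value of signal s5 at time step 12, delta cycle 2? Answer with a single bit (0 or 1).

[bits: clk,s5,s2,s8,s1,s4,s6,s0,s3,s7]
t=0: Δ0=0110011110 Δ1=1110011110 Δ2=1110011100 Δ3=1010011100 | 3Δ
t=1: Δ0=1010011100 Δ1=0010011100 | 1Δ
t=2: Δ0=0010011100 Δ1=1010011100 Δ2=1010011110 Δ3=1110011110 | 3Δ
t=3: Δ0=1110011110 Δ1=0110011110 | 1Δ
t=4: Δ0=0110011110 Δ1=1110011110 Δ2=1110011100 Δ3=1010011100 | 3Δ
t=5: Δ0=1010011100 Δ1=0010011100 | 1Δ
t=6: Δ0=0010011100 Δ1=1010011100 Δ2=1010011110 Δ3=1110011110 | 3Δ
t=7: Δ0=1110011110 Δ1=0110011110 | 1Δ
t=8: Δ0=0110011110 Δ1=1110011110 Δ2=1110011100 Δ3=1010011100 | 3Δ
t=9: Δ0=1010011100 Δ1=0010011100 | 1Δ
t=10: Δ0=0010011100 Δ1=1010011100 Δ2=1010011110 Δ3=1110011110 | 3Δ
t=11: Δ0=1110011110 Δ1=0110011110 | 1Δ
t=12: Δ0=0110011110 Δ1=1110011110 Δ2=1110011100 Δ3=1010011100 | 3Δ
t=13: Δ0=1010011100 Δ1=0010011100 | 1Δ
t=14: Δ0=0010011100 Δ1=1010011100 Δ2=1010011110 Δ3=1110011110 | 3Δ

1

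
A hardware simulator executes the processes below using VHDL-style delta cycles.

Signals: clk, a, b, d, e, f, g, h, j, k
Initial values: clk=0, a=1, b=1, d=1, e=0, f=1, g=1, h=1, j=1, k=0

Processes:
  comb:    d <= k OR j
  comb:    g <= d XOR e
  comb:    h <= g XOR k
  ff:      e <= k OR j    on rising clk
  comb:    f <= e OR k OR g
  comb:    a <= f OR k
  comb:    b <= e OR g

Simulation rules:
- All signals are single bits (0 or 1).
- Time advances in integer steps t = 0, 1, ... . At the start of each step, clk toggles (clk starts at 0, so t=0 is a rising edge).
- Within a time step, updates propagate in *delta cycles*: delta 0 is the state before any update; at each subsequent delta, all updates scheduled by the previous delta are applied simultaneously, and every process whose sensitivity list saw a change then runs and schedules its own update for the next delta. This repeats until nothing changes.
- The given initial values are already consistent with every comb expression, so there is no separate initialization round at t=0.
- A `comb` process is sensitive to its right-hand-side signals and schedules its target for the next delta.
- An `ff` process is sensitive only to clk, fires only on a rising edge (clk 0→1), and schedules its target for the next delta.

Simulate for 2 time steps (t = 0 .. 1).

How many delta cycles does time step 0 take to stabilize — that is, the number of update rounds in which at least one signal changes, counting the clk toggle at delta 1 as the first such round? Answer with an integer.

t0.Δ0 b=1 h=1 clk=0 a=1 d=1 e=0 f=1 j=1 k=0 g=1
t0.Δ1 b=1 h=1 clk=1 a=1 d=1 e=0 f=1 j=1 k=0 g=1
t0.Δ2 b=1 h=1 clk=1 a=1 d=1 e=1 f=1 j=1 k=0 g=1
t0.Δ3 b=1 h=1 clk=1 a=1 d=1 e=1 f=1 j=1 k=0 g=0
t0.Δ4 b=1 h=0 clk=1 a=1 d=1 e=1 f=1 j=1 k=0 g=0
t1.Δ0 b=1 h=0 clk=1 a=1 d=1 e=1 f=1 j=1 k=0 g=0
t1.Δ1 b=1 h=0 clk=0 a=1 d=1 e=1 f=1 j=1 k=0 g=0

4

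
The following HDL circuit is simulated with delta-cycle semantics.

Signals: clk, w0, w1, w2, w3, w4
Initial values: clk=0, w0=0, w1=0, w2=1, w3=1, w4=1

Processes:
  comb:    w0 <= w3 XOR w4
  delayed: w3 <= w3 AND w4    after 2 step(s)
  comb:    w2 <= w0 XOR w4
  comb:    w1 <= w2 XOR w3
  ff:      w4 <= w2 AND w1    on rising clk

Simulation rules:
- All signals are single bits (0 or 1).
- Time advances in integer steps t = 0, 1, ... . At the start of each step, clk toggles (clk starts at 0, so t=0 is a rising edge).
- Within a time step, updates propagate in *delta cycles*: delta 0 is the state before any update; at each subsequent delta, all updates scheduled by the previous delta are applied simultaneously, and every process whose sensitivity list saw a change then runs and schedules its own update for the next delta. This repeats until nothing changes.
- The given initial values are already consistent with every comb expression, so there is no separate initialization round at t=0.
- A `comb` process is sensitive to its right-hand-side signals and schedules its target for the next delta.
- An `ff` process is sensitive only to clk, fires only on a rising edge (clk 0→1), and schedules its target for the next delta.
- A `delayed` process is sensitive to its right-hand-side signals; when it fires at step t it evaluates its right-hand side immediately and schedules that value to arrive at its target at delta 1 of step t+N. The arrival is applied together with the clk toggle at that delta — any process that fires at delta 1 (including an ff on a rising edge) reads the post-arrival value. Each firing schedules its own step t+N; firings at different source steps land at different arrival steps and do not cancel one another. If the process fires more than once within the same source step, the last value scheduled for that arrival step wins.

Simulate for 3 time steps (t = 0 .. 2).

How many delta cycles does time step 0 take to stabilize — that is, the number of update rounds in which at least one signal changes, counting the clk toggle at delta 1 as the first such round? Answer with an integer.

5

[bits: clk,w3,w4,w0,w1,w2]
t=0: Δ0=011001 Δ1=111001 Δ2=110001 Δ3=110100 Δ4=110111 Δ5=110101 | 5Δ
t=1: Δ0=110101 Δ1=010101 | 1Δ
t=2: Δ0=010101 Δ1=100101 Δ2=100011 Δ3=100010 Δ4=100000 | 4Δ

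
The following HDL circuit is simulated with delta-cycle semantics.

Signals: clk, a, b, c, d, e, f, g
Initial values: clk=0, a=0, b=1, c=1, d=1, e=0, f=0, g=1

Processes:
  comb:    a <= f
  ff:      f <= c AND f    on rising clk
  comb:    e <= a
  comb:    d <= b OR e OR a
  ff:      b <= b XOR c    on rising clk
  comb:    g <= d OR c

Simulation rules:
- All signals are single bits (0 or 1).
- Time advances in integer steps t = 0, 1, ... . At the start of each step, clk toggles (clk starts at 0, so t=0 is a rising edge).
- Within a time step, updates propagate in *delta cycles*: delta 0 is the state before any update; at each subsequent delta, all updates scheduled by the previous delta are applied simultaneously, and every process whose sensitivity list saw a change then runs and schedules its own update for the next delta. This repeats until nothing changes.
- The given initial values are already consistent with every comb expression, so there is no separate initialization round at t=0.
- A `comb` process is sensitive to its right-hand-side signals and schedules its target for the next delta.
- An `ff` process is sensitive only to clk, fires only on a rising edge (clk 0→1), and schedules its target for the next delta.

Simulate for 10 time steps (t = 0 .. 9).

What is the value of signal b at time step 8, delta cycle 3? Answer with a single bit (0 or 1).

[bits: a,f,g,e,d,b,c,clk]
t=0: Δ0=00101110 Δ1=00101111 Δ2=00101011 Δ3=00100011 | 3Δ
t=1: Δ0=00100011 Δ1=00100010 | 1Δ
t=2: Δ0=00100010 Δ1=00100011 Δ2=00100111 Δ3=00101111 | 3Δ
t=3: Δ0=00101111 Δ1=00101110 | 1Δ
t=4: Δ0=00101110 Δ1=00101111 Δ2=00101011 Δ3=00100011 | 3Δ
t=5: Δ0=00100011 Δ1=00100010 | 1Δ
t=6: Δ0=00100010 Δ1=00100011 Δ2=00100111 Δ3=00101111 | 3Δ
t=7: Δ0=00101111 Δ1=00101110 | 1Δ
t=8: Δ0=00101110 Δ1=00101111 Δ2=00101011 Δ3=00100011 | 3Δ
t=9: Δ0=00100011 Δ1=00100010 | 1Δ

0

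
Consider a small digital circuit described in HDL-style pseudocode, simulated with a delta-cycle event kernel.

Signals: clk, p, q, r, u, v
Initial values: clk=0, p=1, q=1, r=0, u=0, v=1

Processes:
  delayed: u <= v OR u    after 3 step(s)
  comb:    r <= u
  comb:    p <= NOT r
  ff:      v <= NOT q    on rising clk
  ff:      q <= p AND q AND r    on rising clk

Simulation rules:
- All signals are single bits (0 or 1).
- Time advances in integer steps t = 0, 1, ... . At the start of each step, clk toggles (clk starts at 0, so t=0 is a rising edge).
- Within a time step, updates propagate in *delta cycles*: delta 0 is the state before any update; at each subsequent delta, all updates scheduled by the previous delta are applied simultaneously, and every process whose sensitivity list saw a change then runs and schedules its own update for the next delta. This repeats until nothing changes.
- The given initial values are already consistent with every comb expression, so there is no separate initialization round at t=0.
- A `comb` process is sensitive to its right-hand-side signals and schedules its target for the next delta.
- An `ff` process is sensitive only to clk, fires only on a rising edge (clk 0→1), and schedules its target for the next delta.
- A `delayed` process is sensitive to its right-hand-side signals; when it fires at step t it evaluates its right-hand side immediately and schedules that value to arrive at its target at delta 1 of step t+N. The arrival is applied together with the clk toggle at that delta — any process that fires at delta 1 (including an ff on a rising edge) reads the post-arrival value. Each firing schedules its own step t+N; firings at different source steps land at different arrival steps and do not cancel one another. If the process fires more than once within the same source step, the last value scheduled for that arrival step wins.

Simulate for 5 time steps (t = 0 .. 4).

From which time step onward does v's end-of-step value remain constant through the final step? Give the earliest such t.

t=0 Δ0: clk=0 r=0 u=0 p=1 v=1 q=1
  Δ1: clk:0→1
  Δ2: v:1→0, q:1→0
  (2Δ to stable)
t=1 Δ0: clk=1 r=0 u=0 p=1 v=0 q=0
  Δ1: clk:1→0
  (1Δ to stable)
t=2 Δ0: clk=0 r=0 u=0 p=1 v=0 q=0
  Δ1: clk:0→1
  Δ2: v:0→1
  (2Δ to stable)
t=3 Δ0: clk=1 r=0 u=0 p=1 v=1 q=0
  Δ1: clk:1→0
  (1Δ to stable)
t=4 Δ0: clk=0 r=0 u=0 p=1 v=1 q=0
  Δ1: clk:0→1
  (1Δ to stable)

2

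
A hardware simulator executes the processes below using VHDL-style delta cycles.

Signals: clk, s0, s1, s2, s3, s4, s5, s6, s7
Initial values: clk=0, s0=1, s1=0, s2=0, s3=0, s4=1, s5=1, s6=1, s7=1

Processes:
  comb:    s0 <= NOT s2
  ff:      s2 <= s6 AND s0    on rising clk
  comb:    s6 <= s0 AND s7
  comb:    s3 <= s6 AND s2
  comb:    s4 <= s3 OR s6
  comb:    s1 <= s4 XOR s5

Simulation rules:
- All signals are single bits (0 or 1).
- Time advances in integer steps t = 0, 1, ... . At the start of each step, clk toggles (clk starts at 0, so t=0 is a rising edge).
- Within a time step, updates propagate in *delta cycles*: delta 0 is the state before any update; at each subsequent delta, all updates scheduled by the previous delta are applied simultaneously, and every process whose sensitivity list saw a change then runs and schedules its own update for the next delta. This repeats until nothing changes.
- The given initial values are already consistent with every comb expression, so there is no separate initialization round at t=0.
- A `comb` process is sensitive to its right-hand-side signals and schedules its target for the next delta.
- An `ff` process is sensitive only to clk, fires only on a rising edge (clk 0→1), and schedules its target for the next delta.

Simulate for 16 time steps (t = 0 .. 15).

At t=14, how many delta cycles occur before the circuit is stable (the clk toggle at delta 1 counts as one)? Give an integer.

6

t0.Δ0 s0=1 s4=1 clk=0 s5=1 s1=0 s3=0 s7=1 s6=1 s2=0
t0.Δ1 s0=1 s4=1 clk=1 s5=1 s1=0 s3=0 s7=1 s6=1 s2=0
t0.Δ2 s0=1 s4=1 clk=1 s5=1 s1=0 s3=0 s7=1 s6=1 s2=1
t0.Δ3 s0=0 s4=1 clk=1 s5=1 s1=0 s3=1 s7=1 s6=1 s2=1
t0.Δ4 s0=0 s4=1 clk=1 s5=1 s1=0 s3=1 s7=1 s6=0 s2=1
t0.Δ5 s0=0 s4=1 clk=1 s5=1 s1=0 s3=0 s7=1 s6=0 s2=1
t0.Δ6 s0=0 s4=0 clk=1 s5=1 s1=0 s3=0 s7=1 s6=0 s2=1
t0.Δ7 s0=0 s4=0 clk=1 s5=1 s1=1 s3=0 s7=1 s6=0 s2=1
t1.Δ0 s0=0 s4=0 clk=1 s5=1 s1=1 s3=0 s7=1 s6=0 s2=1
t1.Δ1 s0=0 s4=0 clk=0 s5=1 s1=1 s3=0 s7=1 s6=0 s2=1
t2.Δ0 s0=0 s4=0 clk=0 s5=1 s1=1 s3=0 s7=1 s6=0 s2=1
t2.Δ1 s0=0 s4=0 clk=1 s5=1 s1=1 s3=0 s7=1 s6=0 s2=1
t2.Δ2 s0=0 s4=0 clk=1 s5=1 s1=1 s3=0 s7=1 s6=0 s2=0
t2.Δ3 s0=1 s4=0 clk=1 s5=1 s1=1 s3=0 s7=1 s6=0 s2=0
t2.Δ4 s0=1 s4=0 clk=1 s5=1 s1=1 s3=0 s7=1 s6=1 s2=0
t2.Δ5 s0=1 s4=1 clk=1 s5=1 s1=1 s3=0 s7=1 s6=1 s2=0
t2.Δ6 s0=1 s4=1 clk=1 s5=1 s1=0 s3=0 s7=1 s6=1 s2=0
t3.Δ0 s0=1 s4=1 clk=1 s5=1 s1=0 s3=0 s7=1 s6=1 s2=0
t3.Δ1 s0=1 s4=1 clk=0 s5=1 s1=0 s3=0 s7=1 s6=1 s2=0
t4.Δ0 s0=1 s4=1 clk=0 s5=1 s1=0 s3=0 s7=1 s6=1 s2=0
t4.Δ1 s0=1 s4=1 clk=1 s5=1 s1=0 s3=0 s7=1 s6=1 s2=0
t4.Δ2 s0=1 s4=1 clk=1 s5=1 s1=0 s3=0 s7=1 s6=1 s2=1
t4.Δ3 s0=0 s4=1 clk=1 s5=1 s1=0 s3=1 s7=1 s6=1 s2=1
t4.Δ4 s0=0 s4=1 clk=1 s5=1 s1=0 s3=1 s7=1 s6=0 s2=1
t4.Δ5 s0=0 s4=1 clk=1 s5=1 s1=0 s3=0 s7=1 s6=0 s2=1
t4.Δ6 s0=0 s4=0 clk=1 s5=1 s1=0 s3=0 s7=1 s6=0 s2=1
t4.Δ7 s0=0 s4=0 clk=1 s5=1 s1=1 s3=0 s7=1 s6=0 s2=1
t5.Δ0 s0=0 s4=0 clk=1 s5=1 s1=1 s3=0 s7=1 s6=0 s2=1
t5.Δ1 s0=0 s4=0 clk=0 s5=1 s1=1 s3=0 s7=1 s6=0 s2=1
t6.Δ0 s0=0 s4=0 clk=0 s5=1 s1=1 s3=0 s7=1 s6=0 s2=1
t6.Δ1 s0=0 s4=0 clk=1 s5=1 s1=1 s3=0 s7=1 s6=0 s2=1
t6.Δ2 s0=0 s4=0 clk=1 s5=1 s1=1 s3=0 s7=1 s6=0 s2=0
t6.Δ3 s0=1 s4=0 clk=1 s5=1 s1=1 s3=0 s7=1 s6=0 s2=0
t6.Δ4 s0=1 s4=0 clk=1 s5=1 s1=1 s3=0 s7=1 s6=1 s2=0
t6.Δ5 s0=1 s4=1 clk=1 s5=1 s1=1 s3=0 s7=1 s6=1 s2=0
t6.Δ6 s0=1 s4=1 clk=1 s5=1 s1=0 s3=0 s7=1 s6=1 s2=0
t7.Δ0 s0=1 s4=1 clk=1 s5=1 s1=0 s3=0 s7=1 s6=1 s2=0
t7.Δ1 s0=1 s4=1 clk=0 s5=1 s1=0 s3=0 s7=1 s6=1 s2=0
t8.Δ0 s0=1 s4=1 clk=0 s5=1 s1=0 s3=0 s7=1 s6=1 s2=0
t8.Δ1 s0=1 s4=1 clk=1 s5=1 s1=0 s3=0 s7=1 s6=1 s2=0
t8.Δ2 s0=1 s4=1 clk=1 s5=1 s1=0 s3=0 s7=1 s6=1 s2=1
t8.Δ3 s0=0 s4=1 clk=1 s5=1 s1=0 s3=1 s7=1 s6=1 s2=1
t8.Δ4 s0=0 s4=1 clk=1 s5=1 s1=0 s3=1 s7=1 s6=0 s2=1
t8.Δ5 s0=0 s4=1 clk=1 s5=1 s1=0 s3=0 s7=1 s6=0 s2=1
t8.Δ6 s0=0 s4=0 clk=1 s5=1 s1=0 s3=0 s7=1 s6=0 s2=1
t8.Δ7 s0=0 s4=0 clk=1 s5=1 s1=1 s3=0 s7=1 s6=0 s2=1
t9.Δ0 s0=0 s4=0 clk=1 s5=1 s1=1 s3=0 s7=1 s6=0 s2=1
t9.Δ1 s0=0 s4=0 clk=0 s5=1 s1=1 s3=0 s7=1 s6=0 s2=1
t10.Δ0 s0=0 s4=0 clk=0 s5=1 s1=1 s3=0 s7=1 s6=0 s2=1
t10.Δ1 s0=0 s4=0 clk=1 s5=1 s1=1 s3=0 s7=1 s6=0 s2=1
t10.Δ2 s0=0 s4=0 clk=1 s5=1 s1=1 s3=0 s7=1 s6=0 s2=0
t10.Δ3 s0=1 s4=0 clk=1 s5=1 s1=1 s3=0 s7=1 s6=0 s2=0
t10.Δ4 s0=1 s4=0 clk=1 s5=1 s1=1 s3=0 s7=1 s6=1 s2=0
t10.Δ5 s0=1 s4=1 clk=1 s5=1 s1=1 s3=0 s7=1 s6=1 s2=0
t10.Δ6 s0=1 s4=1 clk=1 s5=1 s1=0 s3=0 s7=1 s6=1 s2=0
t11.Δ0 s0=1 s4=1 clk=1 s5=1 s1=0 s3=0 s7=1 s6=1 s2=0
t11.Δ1 s0=1 s4=1 clk=0 s5=1 s1=0 s3=0 s7=1 s6=1 s2=0
t12.Δ0 s0=1 s4=1 clk=0 s5=1 s1=0 s3=0 s7=1 s6=1 s2=0
t12.Δ1 s0=1 s4=1 clk=1 s5=1 s1=0 s3=0 s7=1 s6=1 s2=0
t12.Δ2 s0=1 s4=1 clk=1 s5=1 s1=0 s3=0 s7=1 s6=1 s2=1
t12.Δ3 s0=0 s4=1 clk=1 s5=1 s1=0 s3=1 s7=1 s6=1 s2=1
t12.Δ4 s0=0 s4=1 clk=1 s5=1 s1=0 s3=1 s7=1 s6=0 s2=1
t12.Δ5 s0=0 s4=1 clk=1 s5=1 s1=0 s3=0 s7=1 s6=0 s2=1
t12.Δ6 s0=0 s4=0 clk=1 s5=1 s1=0 s3=0 s7=1 s6=0 s2=1
t12.Δ7 s0=0 s4=0 clk=1 s5=1 s1=1 s3=0 s7=1 s6=0 s2=1
t13.Δ0 s0=0 s4=0 clk=1 s5=1 s1=1 s3=0 s7=1 s6=0 s2=1
t13.Δ1 s0=0 s4=0 clk=0 s5=1 s1=1 s3=0 s7=1 s6=0 s2=1
t14.Δ0 s0=0 s4=0 clk=0 s5=1 s1=1 s3=0 s7=1 s6=0 s2=1
t14.Δ1 s0=0 s4=0 clk=1 s5=1 s1=1 s3=0 s7=1 s6=0 s2=1
t14.Δ2 s0=0 s4=0 clk=1 s5=1 s1=1 s3=0 s7=1 s6=0 s2=0
t14.Δ3 s0=1 s4=0 clk=1 s5=1 s1=1 s3=0 s7=1 s6=0 s2=0
t14.Δ4 s0=1 s4=0 clk=1 s5=1 s1=1 s3=0 s7=1 s6=1 s2=0
t14.Δ5 s0=1 s4=1 clk=1 s5=1 s1=1 s3=0 s7=1 s6=1 s2=0
t14.Δ6 s0=1 s4=1 clk=1 s5=1 s1=0 s3=0 s7=1 s6=1 s2=0
t15.Δ0 s0=1 s4=1 clk=1 s5=1 s1=0 s3=0 s7=1 s6=1 s2=0
t15.Δ1 s0=1 s4=1 clk=0 s5=1 s1=0 s3=0 s7=1 s6=1 s2=0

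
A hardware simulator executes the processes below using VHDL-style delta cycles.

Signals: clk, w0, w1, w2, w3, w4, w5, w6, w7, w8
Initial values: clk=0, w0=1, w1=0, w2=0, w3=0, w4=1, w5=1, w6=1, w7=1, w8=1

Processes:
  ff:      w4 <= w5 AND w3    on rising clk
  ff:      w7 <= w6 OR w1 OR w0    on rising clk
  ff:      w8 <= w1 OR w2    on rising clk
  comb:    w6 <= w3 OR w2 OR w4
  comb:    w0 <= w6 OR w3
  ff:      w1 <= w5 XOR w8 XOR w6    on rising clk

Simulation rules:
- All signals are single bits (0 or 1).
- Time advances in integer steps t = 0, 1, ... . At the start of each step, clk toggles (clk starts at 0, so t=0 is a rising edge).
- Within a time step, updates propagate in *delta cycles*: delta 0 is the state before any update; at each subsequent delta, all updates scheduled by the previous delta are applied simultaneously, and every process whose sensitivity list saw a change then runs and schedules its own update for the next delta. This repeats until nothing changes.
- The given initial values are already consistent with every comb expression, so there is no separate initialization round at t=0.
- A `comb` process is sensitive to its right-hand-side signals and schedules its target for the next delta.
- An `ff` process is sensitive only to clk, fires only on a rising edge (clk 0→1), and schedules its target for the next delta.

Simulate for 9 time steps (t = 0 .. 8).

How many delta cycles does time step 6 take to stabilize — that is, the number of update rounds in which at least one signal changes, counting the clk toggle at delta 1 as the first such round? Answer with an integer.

2

t=0 Δ0: w8=1 clk=0 w3=0 w6=1 w4=1 w1=0 w2=0 w7=1 w5=1 w0=1
  Δ1: clk:0→1
  Δ2: w8:1→0, w4:1→0, w1:0→1
  Δ3: w6:1→0
  Δ4: w0:1→0
  (4Δ to stable)
t=1 Δ0: w8=0 clk=1 w3=0 w6=0 w4=0 w1=1 w2=0 w7=1 w5=1 w0=0
  Δ1: clk:1→0
  (1Δ to stable)
t=2 Δ0: w8=0 clk=0 w3=0 w6=0 w4=0 w1=1 w2=0 w7=1 w5=1 w0=0
  Δ1: clk:0→1
  Δ2: w8:0→1
  (2Δ to stable)
t=3 Δ0: w8=1 clk=1 w3=0 w6=0 w4=0 w1=1 w2=0 w7=1 w5=1 w0=0
  Δ1: clk:1→0
  (1Δ to stable)
t=4 Δ0: w8=1 clk=0 w3=0 w6=0 w4=0 w1=1 w2=0 w7=1 w5=1 w0=0
  Δ1: clk:0→1
  Δ2: w1:1→0
  (2Δ to stable)
t=5 Δ0: w8=1 clk=1 w3=0 w6=0 w4=0 w1=0 w2=0 w7=1 w5=1 w0=0
  Δ1: clk:1→0
  (1Δ to stable)
t=6 Δ0: w8=1 clk=0 w3=0 w6=0 w4=0 w1=0 w2=0 w7=1 w5=1 w0=0
  Δ1: clk:0→1
  Δ2: w8:1→0, w7:1→0
  (2Δ to stable)
t=7 Δ0: w8=0 clk=1 w3=0 w6=0 w4=0 w1=0 w2=0 w7=0 w5=1 w0=0
  Δ1: clk:1→0
  (1Δ to stable)
t=8 Δ0: w8=0 clk=0 w3=0 w6=0 w4=0 w1=0 w2=0 w7=0 w5=1 w0=0
  Δ1: clk:0→1
  Δ2: w1:0→1
  (2Δ to stable)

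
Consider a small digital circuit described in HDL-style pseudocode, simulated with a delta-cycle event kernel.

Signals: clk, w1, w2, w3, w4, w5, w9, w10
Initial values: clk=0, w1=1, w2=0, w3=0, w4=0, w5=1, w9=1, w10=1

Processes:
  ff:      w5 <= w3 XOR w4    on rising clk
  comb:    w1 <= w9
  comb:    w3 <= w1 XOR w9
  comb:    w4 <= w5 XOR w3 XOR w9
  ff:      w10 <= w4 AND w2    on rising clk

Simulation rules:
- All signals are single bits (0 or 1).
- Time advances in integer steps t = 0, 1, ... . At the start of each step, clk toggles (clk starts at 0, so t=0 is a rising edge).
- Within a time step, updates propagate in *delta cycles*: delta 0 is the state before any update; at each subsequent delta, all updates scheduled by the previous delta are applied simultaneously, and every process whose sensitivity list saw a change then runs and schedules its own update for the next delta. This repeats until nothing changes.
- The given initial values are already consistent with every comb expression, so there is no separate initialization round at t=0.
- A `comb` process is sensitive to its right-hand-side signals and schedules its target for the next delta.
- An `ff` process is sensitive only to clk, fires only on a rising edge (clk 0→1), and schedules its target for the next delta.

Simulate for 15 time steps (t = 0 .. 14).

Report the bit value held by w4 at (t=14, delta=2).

t=0 Δ0: w2=0 w10=1 clk=0 w1=1 w4=0 w5=1 w3=0 w9=1
  Δ1: clk:0→1
  Δ2: w10:1→0, w5:1→0
  Δ3: w4:0→1
  (3Δ to stable)
t=1 Δ0: w2=0 w10=0 clk=1 w1=1 w4=1 w5=0 w3=0 w9=1
  Δ1: clk:1→0
  (1Δ to stable)
t=2 Δ0: w2=0 w10=0 clk=0 w1=1 w4=1 w5=0 w3=0 w9=1
  Δ1: clk:0→1
  Δ2: w5:0→1
  Δ3: w4:1→0
  (3Δ to stable)
t=3 Δ0: w2=0 w10=0 clk=1 w1=1 w4=0 w5=1 w3=0 w9=1
  Δ1: clk:1→0
  (1Δ to stable)
t=4 Δ0: w2=0 w10=0 clk=0 w1=1 w4=0 w5=1 w3=0 w9=1
  Δ1: clk:0→1
  Δ2: w5:1→0
  Δ3: w4:0→1
  (3Δ to stable)
t=5 Δ0: w2=0 w10=0 clk=1 w1=1 w4=1 w5=0 w3=0 w9=1
  Δ1: clk:1→0
  (1Δ to stable)
t=6 Δ0: w2=0 w10=0 clk=0 w1=1 w4=1 w5=0 w3=0 w9=1
  Δ1: clk:0→1
  Δ2: w5:0→1
  Δ3: w4:1→0
  (3Δ to stable)
t=7 Δ0: w2=0 w10=0 clk=1 w1=1 w4=0 w5=1 w3=0 w9=1
  Δ1: clk:1→0
  (1Δ to stable)
t=8 Δ0: w2=0 w10=0 clk=0 w1=1 w4=0 w5=1 w3=0 w9=1
  Δ1: clk:0→1
  Δ2: w5:1→0
  Δ3: w4:0→1
  (3Δ to stable)
t=9 Δ0: w2=0 w10=0 clk=1 w1=1 w4=1 w5=0 w3=0 w9=1
  Δ1: clk:1→0
  (1Δ to stable)
t=10 Δ0: w2=0 w10=0 clk=0 w1=1 w4=1 w5=0 w3=0 w9=1
  Δ1: clk:0→1
  Δ2: w5:0→1
  Δ3: w4:1→0
  (3Δ to stable)
t=11 Δ0: w2=0 w10=0 clk=1 w1=1 w4=0 w5=1 w3=0 w9=1
  Δ1: clk:1→0
  (1Δ to stable)
t=12 Δ0: w2=0 w10=0 clk=0 w1=1 w4=0 w5=1 w3=0 w9=1
  Δ1: clk:0→1
  Δ2: w5:1→0
  Δ3: w4:0→1
  (3Δ to stable)
t=13 Δ0: w2=0 w10=0 clk=1 w1=1 w4=1 w5=0 w3=0 w9=1
  Δ1: clk:1→0
  (1Δ to stable)
t=14 Δ0: w2=0 w10=0 clk=0 w1=1 w4=1 w5=0 w3=0 w9=1
  Δ1: clk:0→1
  Δ2: w5:0→1
  Δ3: w4:1→0
  (3Δ to stable)

1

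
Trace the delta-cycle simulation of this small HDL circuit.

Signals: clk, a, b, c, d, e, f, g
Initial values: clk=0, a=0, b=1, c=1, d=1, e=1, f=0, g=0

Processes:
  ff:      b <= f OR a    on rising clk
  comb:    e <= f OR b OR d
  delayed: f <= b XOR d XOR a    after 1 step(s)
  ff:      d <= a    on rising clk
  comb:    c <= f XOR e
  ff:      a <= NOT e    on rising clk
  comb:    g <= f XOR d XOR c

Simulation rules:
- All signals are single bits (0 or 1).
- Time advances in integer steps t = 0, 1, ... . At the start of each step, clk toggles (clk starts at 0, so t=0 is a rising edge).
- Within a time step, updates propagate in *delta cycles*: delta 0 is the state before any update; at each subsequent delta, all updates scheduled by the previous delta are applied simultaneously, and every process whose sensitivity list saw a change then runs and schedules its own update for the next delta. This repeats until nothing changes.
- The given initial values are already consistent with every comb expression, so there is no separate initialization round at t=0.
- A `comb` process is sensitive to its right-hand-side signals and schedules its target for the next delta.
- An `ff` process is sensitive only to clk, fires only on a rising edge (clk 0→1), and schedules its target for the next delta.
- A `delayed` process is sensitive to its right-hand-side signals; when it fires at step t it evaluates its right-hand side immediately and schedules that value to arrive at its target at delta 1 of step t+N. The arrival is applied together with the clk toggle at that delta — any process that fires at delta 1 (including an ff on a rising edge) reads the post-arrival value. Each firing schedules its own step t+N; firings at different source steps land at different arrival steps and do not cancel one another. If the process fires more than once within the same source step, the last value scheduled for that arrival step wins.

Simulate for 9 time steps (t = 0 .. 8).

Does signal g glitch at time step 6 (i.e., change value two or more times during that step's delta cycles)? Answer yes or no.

yes

t=0 Δ0: c=1 b=1 clk=0 a=0 g=0 d=1 f=0 e=1
  Δ1: clk:0→1
  Δ2: b:1→0, d:1→0
  Δ3: g:0→1, e:1→0
  Δ4: c:1→0
  Δ5: g:1→0
  (5Δ to stable)
t=1 Δ0: c=0 b=0 clk=1 a=0 g=0 d=0 f=0 e=0
  Δ1: clk:1→0
  (1Δ to stable)
t=2 Δ0: c=0 b=0 clk=0 a=0 g=0 d=0 f=0 e=0
  Δ1: clk:0→1
  Δ2: a:0→1
  (2Δ to stable)
t=3 Δ0: c=0 b=0 clk=1 a=1 g=0 d=0 f=0 e=0
  Δ1: clk:1→0, f:0→1
  Δ2: c:0→1, g:0→1, e:0→1
  Δ3: c:1→0, g:1→0
  Δ4: g:0→1
  (4Δ to stable)
t=4 Δ0: c=0 b=0 clk=0 a=1 g=1 d=0 f=1 e=1
  Δ1: clk:0→1
  Δ2: b:0→1, a:1→0, d:0→1
  Δ3: g:1→0
  (3Δ to stable)
t=5 Δ0: c=0 b=1 clk=1 a=0 g=0 d=1 f=1 e=1
  Δ1: clk:1→0, f:1→0
  Δ2: c:0→1, g:0→1
  Δ3: g:1→0
  (3Δ to stable)
t=6 Δ0: c=1 b=1 clk=0 a=0 g=0 d=1 f=0 e=1
  Δ1: clk:0→1
  Δ2: b:1→0, d:1→0
  Δ3: g:0→1, e:1→0
  Δ4: c:1→0
  Δ5: g:1→0
  (5Δ to stable)
t=7 Δ0: c=0 b=0 clk=1 a=0 g=0 d=0 f=0 e=0
  Δ1: clk:1→0
  (1Δ to stable)
t=8 Δ0: c=0 b=0 clk=0 a=0 g=0 d=0 f=0 e=0
  Δ1: clk:0→1
  Δ2: a:0→1
  (2Δ to stable)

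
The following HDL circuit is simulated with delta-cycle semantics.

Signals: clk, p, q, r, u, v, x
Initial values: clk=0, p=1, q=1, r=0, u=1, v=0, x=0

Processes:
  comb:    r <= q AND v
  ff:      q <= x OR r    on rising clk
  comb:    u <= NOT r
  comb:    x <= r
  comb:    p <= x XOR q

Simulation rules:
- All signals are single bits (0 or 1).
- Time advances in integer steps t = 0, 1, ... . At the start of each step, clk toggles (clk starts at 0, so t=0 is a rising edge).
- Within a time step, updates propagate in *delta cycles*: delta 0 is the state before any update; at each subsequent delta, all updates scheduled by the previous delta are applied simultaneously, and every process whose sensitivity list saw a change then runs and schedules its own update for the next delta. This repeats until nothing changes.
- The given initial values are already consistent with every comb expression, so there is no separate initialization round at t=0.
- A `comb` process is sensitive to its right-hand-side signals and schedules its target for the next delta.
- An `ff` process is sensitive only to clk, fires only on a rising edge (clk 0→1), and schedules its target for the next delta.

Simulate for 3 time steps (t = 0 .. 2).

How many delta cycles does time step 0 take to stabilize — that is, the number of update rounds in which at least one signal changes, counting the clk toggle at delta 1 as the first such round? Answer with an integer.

3

t0.Δ0 v=0 clk=0 u=1 x=0 q=1 p=1 r=0
t0.Δ1 v=0 clk=1 u=1 x=0 q=1 p=1 r=0
t0.Δ2 v=0 clk=1 u=1 x=0 q=0 p=1 r=0
t0.Δ3 v=0 clk=1 u=1 x=0 q=0 p=0 r=0
t1.Δ0 v=0 clk=1 u=1 x=0 q=0 p=0 r=0
t1.Δ1 v=0 clk=0 u=1 x=0 q=0 p=0 r=0
t2.Δ0 v=0 clk=0 u=1 x=0 q=0 p=0 r=0
t2.Δ1 v=0 clk=1 u=1 x=0 q=0 p=0 r=0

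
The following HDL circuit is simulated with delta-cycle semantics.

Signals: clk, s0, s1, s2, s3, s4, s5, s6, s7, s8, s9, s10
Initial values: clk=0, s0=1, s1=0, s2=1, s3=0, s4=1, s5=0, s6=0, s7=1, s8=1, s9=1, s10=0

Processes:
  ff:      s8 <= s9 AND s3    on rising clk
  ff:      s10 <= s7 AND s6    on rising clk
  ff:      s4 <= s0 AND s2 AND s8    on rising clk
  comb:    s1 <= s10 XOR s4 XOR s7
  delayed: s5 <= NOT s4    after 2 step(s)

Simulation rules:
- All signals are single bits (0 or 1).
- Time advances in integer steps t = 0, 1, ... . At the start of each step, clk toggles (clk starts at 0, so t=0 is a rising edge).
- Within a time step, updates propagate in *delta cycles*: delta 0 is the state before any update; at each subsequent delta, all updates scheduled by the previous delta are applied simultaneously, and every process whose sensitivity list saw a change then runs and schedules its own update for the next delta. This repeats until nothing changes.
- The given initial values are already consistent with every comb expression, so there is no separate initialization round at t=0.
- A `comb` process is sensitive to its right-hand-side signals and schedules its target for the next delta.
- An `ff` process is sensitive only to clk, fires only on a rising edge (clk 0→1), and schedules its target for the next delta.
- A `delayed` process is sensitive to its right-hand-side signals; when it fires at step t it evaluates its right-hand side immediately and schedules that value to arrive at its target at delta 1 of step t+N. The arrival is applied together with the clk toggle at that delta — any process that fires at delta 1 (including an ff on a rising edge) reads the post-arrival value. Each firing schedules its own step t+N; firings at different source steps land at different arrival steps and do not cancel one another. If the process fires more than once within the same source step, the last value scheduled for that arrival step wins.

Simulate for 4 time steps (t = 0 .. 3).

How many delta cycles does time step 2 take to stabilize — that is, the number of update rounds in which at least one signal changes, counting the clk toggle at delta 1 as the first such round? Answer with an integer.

3

t=0 Δ0: s4=1 s0=1 s3=0 s6=0 s9=1 s5=0 clk=0 s2=1 s10=0 s7=1 s1=0 s8=1
  Δ1: clk:0→1
  Δ2: s8:1→0
  (2Δ to stable)
t=1 Δ0: s4=1 s0=1 s3=0 s6=0 s9=1 s5=0 clk=1 s2=1 s10=0 s7=1 s1=0 s8=0
  Δ1: clk:1→0
  (1Δ to stable)
t=2 Δ0: s4=1 s0=1 s3=0 s6=0 s9=1 s5=0 clk=0 s2=1 s10=0 s7=1 s1=0 s8=0
  Δ1: clk:0→1
  Δ2: s4:1→0
  Δ3: s1:0→1
  (3Δ to stable)
t=3 Δ0: s4=0 s0=1 s3=0 s6=0 s9=1 s5=0 clk=1 s2=1 s10=0 s7=1 s1=1 s8=0
  Δ1: clk:1→0
  (1Δ to stable)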